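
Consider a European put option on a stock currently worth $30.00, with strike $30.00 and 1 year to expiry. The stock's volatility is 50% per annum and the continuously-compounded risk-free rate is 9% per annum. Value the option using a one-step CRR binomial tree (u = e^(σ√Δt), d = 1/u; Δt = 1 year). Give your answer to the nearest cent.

$5.74

CRR parameters: u = e^(σ√Δt) = e^(0.5·√1) = 1.6487, d = 1/u = 0.6065
Per-period rate: rΔt = 0.09·1 = 0.09, so R = e^0.09 = 1.0942
Risk-neutral probability p = (e^0.09 − 0.6065)/(1.6487 − 0.6065) = 0.4876/1.0422 = 0.4679
Terminal stock prices: S_u = 49.46, S_d = 18.2
Terminal payoffs (K − S): max(-19.46, 0) = 0, max(11.8, 0) = 11.8
Node 0 (S = 30): V_0 = e^(−0.09)·[0.4679·0.0000 + 0.5321·11.8041] = 5.7403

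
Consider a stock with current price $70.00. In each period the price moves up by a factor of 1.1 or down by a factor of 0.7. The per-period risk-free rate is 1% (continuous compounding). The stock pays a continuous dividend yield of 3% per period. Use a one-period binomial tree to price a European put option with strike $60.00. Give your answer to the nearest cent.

Per-period risk-free factor R = e^0.01 = 1.0101; dividend-adjusted growth = e^(0.01−0.03) = 0.9802.
Risk-neutral probability p = (0.9802 − 0.7)/(1.1 − 0.7) = 0.2802/0.4000 = 0.7005
Terminal stock prices: S_u = 77, S_d = 49
Terminal payoffs (K − S): max(-17, 0) = 0, max(11, 0) = 11
Node 0 (S = 70): V_0 = e^(−0.01)·[0.7005·0.0000 + 0.2995·11.0000] = 3.2618

$3.26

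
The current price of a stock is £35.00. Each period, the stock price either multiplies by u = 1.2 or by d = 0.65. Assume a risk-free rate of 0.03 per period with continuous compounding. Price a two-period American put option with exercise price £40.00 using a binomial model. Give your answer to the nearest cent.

£7.71

Risk-neutral probability p = (e^0.03 − 0.65)/(1.2 − 0.65) = 0.3805/0.5500 = 0.6917
Terminal stock prices: S_uu = 50.4, S_ud = 27.3, S_dd = 14.79
Terminal payoffs (K − S): max(-10.4, 0) = 0, max(12.7, 0) = 12.7, max(25.21, 0) = 25.21
Node u (S = 42): continuation = e^(−0.03)·[0.6917·0.0000 + 0.3083·12.7000] = 3.7993; exercise value = 0.0000 ≤ continuation, so V_u = 3.7993
Node d (S = 22.75): continuation = e^(−0.03)·[0.6917·12.7000 + 0.3083·25.2125] = 16.0678; exercise value = 17.2500 > continuation, so V_d = 17.2500 (exercise)
Node 0 (S = 35): continuation = e^(−0.03)·[0.6917·3.7993 + 0.3083·17.2500] = 7.7108; exercise value = 5.0000 ≤ continuation, so V_0 = 7.7108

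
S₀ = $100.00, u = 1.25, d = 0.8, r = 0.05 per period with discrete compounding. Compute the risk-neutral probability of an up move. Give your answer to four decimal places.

p = 0.5556

Risk-neutral probability p = (1 + 0.05 − 0.8)/(1.25 − 0.8) = 0.2500/0.4500 = 0.5556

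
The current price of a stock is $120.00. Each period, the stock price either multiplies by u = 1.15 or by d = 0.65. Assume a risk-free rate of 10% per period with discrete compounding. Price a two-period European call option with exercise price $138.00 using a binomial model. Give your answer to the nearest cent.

$13.86

Risk-neutral probability p = (1 + 0.1 − 0.65)/(1.15 − 0.65) = 0.4500/0.5000 = 0.9000
Terminal stock prices: S_uu = 158.7, S_ud = 89.7, S_dd = 50.7
Terminal payoffs (S − K): max(20.7, 0) = 20.7, max(-48.3, 0) = 0, max(-87.3, 0) = 0
Node u (S = 138): V_u = 1/1.1·[0.9000·20.7000 + 0.1000·0.0000] = 16.9364
Node d (S = 78): V_d = 1/1.1·[0.9000·0.0000 + 0.1000·0.0000] = 0.0000
Node 0 (S = 120): V_0 = 1/1.1·[0.9000·16.9364 + 0.1000·0.0000] = 13.8570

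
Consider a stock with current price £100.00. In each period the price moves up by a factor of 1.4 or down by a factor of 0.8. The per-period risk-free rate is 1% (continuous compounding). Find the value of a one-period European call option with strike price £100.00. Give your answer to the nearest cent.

£13.86

Risk-neutral probability p = (e^0.01 − 0.8)/(1.4 − 0.8) = 0.2101/0.6000 = 0.3501
Terminal stock prices: S_u = 140, S_d = 80
Terminal payoffs (S − K): max(40, 0) = 40, max(-20, 0) = 0
Node 0 (S = 100): V_0 = e^(−0.01)·[0.3501·40.0000 + 0.6499·0.0000] = 13.8640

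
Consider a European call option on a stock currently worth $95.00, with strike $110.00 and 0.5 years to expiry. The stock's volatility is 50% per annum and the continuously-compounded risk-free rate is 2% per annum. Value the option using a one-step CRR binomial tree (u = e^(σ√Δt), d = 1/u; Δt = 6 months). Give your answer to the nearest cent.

CRR parameters: u = e^(σ√Δt) = e^(0.5·√0.5) = 1.4241, d = 1/u = 0.7022
Per-period rate: rΔt = 0.02·0.5 = 0.01, so R = e^0.01 = 1.0101
Risk-neutral probability p = (e^0.01 − 0.7022)/(1.4241 − 0.7022) = 0.3079/0.7219 = 0.4264
Terminal stock prices: S_u = 135.3, S_d = 66.71
Terminal payoffs (S − K): max(25.29, 0) = 25.29, max(-43.29, 0) = 0
Node 0 (S = 95): V_0 = e^(−0.01)·[0.4264·25.2913 + 0.5736·0.0000] = 10.6780

$10.68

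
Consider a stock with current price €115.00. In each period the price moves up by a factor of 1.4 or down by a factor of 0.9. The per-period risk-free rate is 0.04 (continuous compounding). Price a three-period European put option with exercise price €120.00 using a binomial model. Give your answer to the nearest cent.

Risk-neutral probability p = (e^0.04 − 0.9)/(1.4 − 0.9) = 0.1408/0.5000 = 0.2816
Terminal stock prices: S_uuu = 315.6, S_uud = 202.9, S_udd = 130.4, S_ddd = 83.84
Terminal payoffs (K − S): max(-195.6, 0) = 0, max(-82.86, 0) = 0, max(-10.41, 0) = 0, max(36.16, 0) = 36.16
Node uu (S = 225.4): V_uu = e^(−0.04)·[0.2816·0.0000 + 0.7184·0.0000] = 0.0000
Node ud (S = 144.9): V_ud = e^(−0.04)·[0.2816·0.0000 + 0.7184·0.0000] = 0.0000
Node dd (S = 93.15): V_dd = e^(−0.04)·[0.2816·0.0000 + 0.7184·36.1650] = 24.9615
Node u (S = 161): V_u = e^(−0.04)·[0.2816·0.0000 + 0.7184·0.0000] = 0.0000
Node d (S = 103.5): V_d = e^(−0.04)·[0.2816·0.0000 + 0.7184·24.9615] = 17.2287
Node 0 (S = 115): V_0 = e^(−0.04)·[0.2816·0.0000 + 0.7184·17.2287] = 11.8914

€11.89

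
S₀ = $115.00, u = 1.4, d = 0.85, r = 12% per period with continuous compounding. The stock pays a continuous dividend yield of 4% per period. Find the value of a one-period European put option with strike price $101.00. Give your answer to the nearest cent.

$1.66

Per-period risk-free factor R = e^0.12 = 1.1275; dividend-adjusted growth = e^(0.12−0.04) = 1.0833.
Risk-neutral probability p = (1.0833 − 0.85)/(1.4 − 0.85) = 0.2333/0.5500 = 0.4242
Terminal stock prices: S_u = 161, S_d = 97.75
Terminal payoffs (K − S): max(-60, 0) = 0, max(3.25, 0) = 3.25
Node 0 (S = 115): V_0 = e^(−0.12)·[0.4242·0.0000 + 0.5758·3.2500] = 1.6599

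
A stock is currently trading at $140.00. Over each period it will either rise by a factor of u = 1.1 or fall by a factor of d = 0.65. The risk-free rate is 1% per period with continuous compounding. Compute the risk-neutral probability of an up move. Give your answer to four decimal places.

Risk-neutral probability p = (e^0.01 − 0.65)/(1.1 − 0.65) = 0.3601/0.4500 = 0.8001

p = 0.8001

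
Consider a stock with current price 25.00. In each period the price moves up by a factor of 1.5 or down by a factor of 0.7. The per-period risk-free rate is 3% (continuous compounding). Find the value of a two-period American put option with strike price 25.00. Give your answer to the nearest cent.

4.27

Risk-neutral probability p = (e^0.03 − 0.7)/(1.5 − 0.7) = 0.3305/0.8000 = 0.4131
Terminal stock prices: S_uu = 56.25, S_ud = 26.25, S_dd = 12.25
Terminal payoffs (K − S): max(-31.25, 0) = 0, max(-1.25, 0) = 0, max(12.75, 0) = 12.75
Node u (S = 37.5): continuation = e^(−0.03)·[0.4131·0.0000 + 0.5869·0.0000] = 0.0000; exercise value = 0.0000 ≤ continuation, so V_u = 0.0000
Node d (S = 17.5): continuation = e^(−0.03)·[0.4131·0.0000 + 0.5869·12.7500] = 7.2622; exercise value = 7.5000 > continuation, so V_d = 7.5000 (exercise)
Node 0 (S = 25): continuation = e^(−0.03)·[0.4131·0.0000 + 0.5869·7.5000] = 4.2719; exercise value = 0.0000 ≤ continuation, so V_0 = 4.2719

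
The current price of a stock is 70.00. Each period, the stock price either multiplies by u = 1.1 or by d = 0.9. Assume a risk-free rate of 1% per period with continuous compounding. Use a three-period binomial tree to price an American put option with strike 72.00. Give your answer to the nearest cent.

5.11

Risk-neutral probability p = (e^0.01 − 0.9)/(1.1 − 0.9) = 0.1101/0.2000 = 0.5503
Terminal stock prices: S_uuu = 93.17, S_uud = 76.23, S_udd = 62.37, S_ddd = 51.03
Terminal payoffs (K − S): max(-21.17, 0) = 0, max(-4.23, 0) = 0, max(9.63, 0) = 9.63, max(20.97, 0) = 20.97
Node uu (S = 84.7): continuation = e^(−0.01)·[0.5503·0.0000 + 0.4497·0.0000] = 0.0000; exercise value = 0.0000 ≤ continuation, so V_uu = 0.0000
Node ud (S = 69.3): continuation = e^(−0.01)·[0.5503·0.0000 + 0.4497·9.6300] = 4.2880; exercise value = 2.7000 ≤ continuation, so V_ud = 4.2880
Node dd (S = 56.7): continuation = e^(−0.01)·[0.5503·9.6300 + 0.4497·20.9700] = 14.5836; exercise value = 15.3000 > continuation, so V_dd = 15.3000 (exercise)
Node u (S = 77): continuation = e^(−0.01)·[0.5503·0.0000 + 0.4497·4.2880] = 1.9093; exercise value = 0.0000 ≤ continuation, so V_u = 1.9093
Node d (S = 63): continuation = e^(−0.01)·[0.5503·4.2880 + 0.4497·15.3000] = 9.1487; exercise value = 9.0000 ≤ continuation, so V_d = 9.1487
Node 0 (S = 70): continuation = e^(−0.01)·[0.5503·1.9093 + 0.4497·9.1487] = 5.1138; exercise value = 2.0000 ≤ continuation, so V_0 = 5.1138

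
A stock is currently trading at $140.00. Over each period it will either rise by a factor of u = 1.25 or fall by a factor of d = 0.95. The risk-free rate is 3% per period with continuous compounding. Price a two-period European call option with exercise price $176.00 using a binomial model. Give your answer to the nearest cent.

$2.90

Risk-neutral probability p = (e^0.03 − 0.95)/(1.25 − 0.95) = 0.0805/0.3000 = 0.2682
Terminal stock prices: S_uu = 218.8, S_ud = 166.2, S_dd = 126.3
Terminal payoffs (S − K): max(42.75, 0) = 42.75, max(-9.75, 0) = 0, max(-49.65, 0) = 0
Node u (S = 175): V_u = e^(−0.03)·[0.2682·42.7500 + 0.7318·0.0000] = 11.1259
Node d (S = 133): V_d = e^(−0.03)·[0.2682·0.0000 + 0.7318·0.0000] = 0.0000
Node 0 (S = 140): V_0 = e^(−0.03)·[0.2682·11.1259 + 0.7318·0.0000] = 2.8956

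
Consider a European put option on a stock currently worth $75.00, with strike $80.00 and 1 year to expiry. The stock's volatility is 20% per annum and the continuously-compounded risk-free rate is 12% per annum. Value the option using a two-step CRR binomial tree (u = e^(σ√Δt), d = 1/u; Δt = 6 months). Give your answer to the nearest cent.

$4.02

CRR parameters: u = e^(σ√Δt) = e^(0.2·√0.5) = 1.1519, d = 1/u = 0.8681
Per-period rate: rΔt = 0.12·0.5 = 0.06, so R = e^0.06 = 1.0618
Risk-neutral probability p = (e^0.06 − 0.8681)/(1.1519 − 0.8681) = 0.1937/0.2838 = 0.6826
Terminal stock prices: S_uu = 99.52, S_ud = 75, S_dd = 56.52
Terminal payoffs (K − S): max(-19.52, 0) = 0, max(5, 0) = 5, max(23.48, 0) = 23.48
Node u (S = 86.39): V_u = e^(−0.06)·[0.6826·0.0000 + 0.3174·5.0000] = 1.4946
Node d (S = 65.11): V_d = e^(−0.06)·[0.6826·5.0000 + 0.3174·23.4771] = 10.2319
Node 0 (S = 75): V_0 = e^(−0.06)·[0.6826·1.4946 + 0.3174·10.2319] = 4.0193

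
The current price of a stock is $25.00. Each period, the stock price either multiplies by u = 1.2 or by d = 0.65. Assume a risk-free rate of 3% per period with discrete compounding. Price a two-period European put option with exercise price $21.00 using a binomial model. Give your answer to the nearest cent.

Risk-neutral probability p = (1 + 0.03 − 0.65)/(1.2 − 0.65) = 0.3800/0.5500 = 0.6909
Terminal stock prices: S_uu = 36, S_ud = 19.5, S_dd = 10.56
Terminal payoffs (K − S): max(-15, 0) = 0, max(1.5, 0) = 1.5, max(10.44, 0) = 10.44
Node u (S = 30): V_u = 1/1.03·[0.6909·0.0000 + 0.3091·1.5000] = 0.4501
Node d (S = 16.25): V_d = 1/1.03·[0.6909·1.5000 + 0.3091·10.4375] = 4.1383
Node 0 (S = 25): V_0 = 1/1.03·[0.6909·0.4501 + 0.3091·4.1383] = 1.5438

$1.54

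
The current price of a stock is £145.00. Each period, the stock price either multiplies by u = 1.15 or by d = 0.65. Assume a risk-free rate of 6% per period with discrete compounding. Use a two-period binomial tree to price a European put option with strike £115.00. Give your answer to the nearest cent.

£3.29

Risk-neutral probability p = (1 + 0.06 − 0.65)/(1.15 − 0.65) = 0.4100/0.5000 = 0.8200
Terminal stock prices: S_uu = 191.8, S_ud = 108.4, S_dd = 61.26
Terminal payoffs (K − S): max(-76.76, 0) = 0, max(6.612, 0) = 6.612, max(53.74, 0) = 53.74
Node u (S = 166.8): V_u = 1/1.06·[0.8200·0.0000 + 0.1800·6.6125] = 1.1229
Node d (S = 94.25): V_d = 1/1.06·[0.8200·6.6125 + 0.1800·53.7375] = 14.2406
Node 0 (S = 145): V_0 = 1/1.06·[0.8200·1.1229 + 0.1800·14.2406] = 3.2869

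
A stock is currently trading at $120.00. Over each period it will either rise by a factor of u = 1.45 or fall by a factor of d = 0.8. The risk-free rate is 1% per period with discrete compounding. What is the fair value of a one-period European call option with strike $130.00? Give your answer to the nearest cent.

$14.07

Risk-neutral probability p = (1 + 0.01 − 0.8)/(1.45 − 0.8) = 0.2100/0.6500 = 0.3231
Terminal stock prices: S_u = 174, S_d = 96
Terminal payoffs (S − K): max(44, 0) = 44, max(-34, 0) = 0
Node 0 (S = 120): V_0 = 1/1.01·[0.3231·44.0000 + 0.6769·0.0000] = 14.0746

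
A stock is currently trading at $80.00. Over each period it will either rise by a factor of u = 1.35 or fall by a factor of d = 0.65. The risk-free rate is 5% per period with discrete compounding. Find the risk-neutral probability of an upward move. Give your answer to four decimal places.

p = 0.5714

Risk-neutral probability p = (1 + 0.05 − 0.65)/(1.35 − 0.65) = 0.4000/0.7000 = 0.5714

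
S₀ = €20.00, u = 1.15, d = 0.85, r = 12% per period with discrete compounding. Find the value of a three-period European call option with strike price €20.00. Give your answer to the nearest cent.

Risk-neutral probability p = (1 + 0.12 − 0.85)/(1.15 − 0.85) = 0.2700/0.3000 = 0.9000
Terminal stock prices: S_uuu = 30.42, S_uud = 22.48, S_udd = 16.62, S_ddd = 12.28
Terminal payoffs (S − K): max(10.42, 0) = 10.42, max(2.482, 0) = 2.482, max(-3.383, 0) = 0, max(-7.718, 0) = 0
Node uu (S = 26.45): V_uu = 1/1.12·[0.9000·10.4175 + 0.1000·2.4825] = 8.5929
Node ud (S = 19.55): V_ud = 1/1.12·[0.9000·2.4825 + 0.1000·0.0000] = 1.9949
Node dd (S = 14.45): V_dd = 1/1.12·[0.9000·0.0000 + 0.1000·0.0000] = 0.0000
Node u (S = 23): V_u = 1/1.12·[0.9000·8.5929 + 0.1000·1.9949] = 7.0831
Node d (S = 17): V_d = 1/1.12·[0.9000·1.9949 + 0.1000·0.0000] = 1.6030
Node 0 (S = 20): V_0 = 1/1.12·[0.9000·7.0831 + 0.1000·1.6030] = 5.8349

€5.83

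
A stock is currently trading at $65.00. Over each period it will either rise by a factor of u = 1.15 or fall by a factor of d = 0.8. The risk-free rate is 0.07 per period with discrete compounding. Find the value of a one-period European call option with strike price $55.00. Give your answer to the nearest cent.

Risk-neutral probability p = (1 + 0.07 − 0.8)/(1.15 − 0.8) = 0.2700/0.3500 = 0.7714
Terminal stock prices: S_u = 74.75, S_d = 52
Terminal payoffs (S − K): max(19.75, 0) = 19.75, max(-3, 0) = 0
Node 0 (S = 65): V_0 = 1/1.07·[0.7714·19.7500 + 0.2286·0.0000] = 14.2390

$14.24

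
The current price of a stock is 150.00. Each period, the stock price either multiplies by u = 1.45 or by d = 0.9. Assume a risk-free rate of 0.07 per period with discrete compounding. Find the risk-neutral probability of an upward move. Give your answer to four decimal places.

p = 0.3091

Risk-neutral probability p = (1 + 0.07 − 0.9)/(1.45 − 0.9) = 0.1700/0.5500 = 0.3091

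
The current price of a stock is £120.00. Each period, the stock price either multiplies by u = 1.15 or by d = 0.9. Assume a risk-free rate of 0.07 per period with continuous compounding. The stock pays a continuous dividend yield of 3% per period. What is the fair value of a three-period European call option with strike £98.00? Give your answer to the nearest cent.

£30.94

Per-period risk-free factor R = e^0.07 = 1.0725; dividend-adjusted growth = e^(0.07−0.03) = 1.0408.
Risk-neutral probability p = (1.0408 − 0.9)/(1.15 − 0.9) = 0.1408/0.2500 = 0.5632
Terminal stock prices: S_uuu = 182.5, S_uud = 142.8, S_udd = 111.8, S_ddd = 87.48
Terminal payoffs (S − K): max(84.5, 0) = 84.5, max(44.83, 0) = 44.83, max(13.78, 0) = 13.78, max(-10.52, 0) = 0
Node uu (S = 158.7): V_uu = e^(−0.07)·[0.5632·84.5050 + 0.4368·44.8300] = 62.6351
Node ud (S = 124.2): V_ud = e^(−0.07)·[0.5632·44.8300 + 0.4368·13.7800] = 29.1547
Node dd (S = 97.2): V_dd = e^(−0.07)·[0.5632·13.7800 + 0.4368·0.0000] = 7.2368
Node u (S = 138): V_u = e^(−0.07)·[0.5632·62.6351 + 0.4368·29.1547] = 44.7664
Node d (S = 108): V_d = e^(−0.07)·[0.5632·29.1547 + 0.4368·7.2368] = 18.2581
Node 0 (S = 120): V_0 = e^(−0.07)·[0.5632·44.7664 + 0.4368·18.2581] = 30.9449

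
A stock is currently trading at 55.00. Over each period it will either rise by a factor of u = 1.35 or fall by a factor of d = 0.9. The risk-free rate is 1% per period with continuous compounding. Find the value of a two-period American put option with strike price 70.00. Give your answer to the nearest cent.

15.91

Risk-neutral probability p = (e^0.01 − 0.9)/(1.35 − 0.9) = 0.1101/0.4500 = 0.2446
Terminal stock prices: S_uu = 100.2, S_ud = 66.83, S_dd = 44.55
Terminal payoffs (K − S): max(-30.24, 0) = 0, max(3.175, 0) = 3.175, max(25.45, 0) = 25.45
Node u (S = 74.25): continuation = e^(−0.01)·[0.2446·0.0000 + 0.7554·3.1750] = 2.3747; exercise value = 0.0000 ≤ continuation, so V_u = 2.3747
Node d (S = 49.5): continuation = e^(−0.01)·[0.2446·3.1750 + 0.7554·25.4500] = 19.8035; exercise value = 20.5000 > continuation, so V_d = 20.5000 (exercise)
Node 0 (S = 55): continuation = e^(−0.01)·[0.2446·2.3747 + 0.7554·20.5000] = 15.9075; exercise value = 15.0000 ≤ continuation, so V_0 = 15.9075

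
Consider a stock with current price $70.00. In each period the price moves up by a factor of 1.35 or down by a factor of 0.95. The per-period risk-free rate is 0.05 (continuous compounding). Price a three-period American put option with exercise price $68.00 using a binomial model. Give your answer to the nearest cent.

$2.86

Risk-neutral probability p = (e^0.05 − 0.95)/(1.35 − 0.95) = 0.1013/0.4000 = 0.2532
Terminal stock prices: S_uuu = 172.2, S_uud = 121.2, S_udd = 85.29, S_ddd = 60.02
Terminal payoffs (K − S): max(-104.2, 0) = 0, max(-53.2, 0) = 0, max(-17.29, 0) = 0, max(7.984, 0) = 7.984
Node uu (S = 127.6): continuation = e^(−0.05)·[0.2532·0.0000 + 0.7468·0.0000] = 0.0000; exercise value = 0.0000 ≤ continuation, so V_uu = 0.0000
Node ud (S = 89.77): continuation = e^(−0.05)·[0.2532·0.0000 + 0.7468·0.0000] = 0.0000; exercise value = 0.0000 ≤ continuation, so V_ud = 0.0000
Node dd (S = 63.17): continuation = e^(−0.05)·[0.2532·0.0000 + 0.7468·7.9838] = 5.6717; exercise value = 4.8250 ≤ continuation, so V_dd = 5.6717
Node u (S = 94.5): continuation = e^(−0.05)·[0.2532·0.0000 + 0.7468·0.0000] = 0.0000; exercise value = 0.0000 ≤ continuation, so V_u = 0.0000
Node d (S = 66.5): continuation = e^(−0.05)·[0.2532·0.0000 + 0.7468·5.6717] = 4.0291; exercise value = 1.5000 ≤ continuation, so V_d = 4.0291
Node 0 (S = 70): continuation = e^(−0.05)·[0.2532·0.0000 + 0.7468·4.0291] = 2.8623; exercise value = 0.0000 ≤ continuation, so V_0 = 2.8623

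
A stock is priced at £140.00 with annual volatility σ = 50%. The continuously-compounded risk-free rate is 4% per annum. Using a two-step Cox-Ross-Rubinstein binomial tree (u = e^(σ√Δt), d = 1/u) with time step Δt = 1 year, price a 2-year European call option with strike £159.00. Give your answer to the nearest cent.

£35.51

CRR parameters: u = e^(σ√Δt) = e^(0.5·√1) = 1.6487, d = 1/u = 0.6065
Per-period rate: rΔt = 0.04·1 = 0.04, so R = e^0.04 = 1.0408
Risk-neutral probability p = (e^0.04 − 0.6065)/(1.6487 − 0.6065) = 0.4343/1.0422 = 0.4167
Terminal stock prices: S_uu = 380.6, S_ud = 140, S_dd = 51.5
Terminal payoffs (S − K): max(221.6, 0) = 221.6, max(-19, 0) = 0, max(-107.5, 0) = 0
Node u (S = 230.8): V_u = e^(−0.04)·[0.4167·221.5595 + 0.5833·0.0000] = 88.7036
Node d (S = 84.91): V_d = e^(−0.04)·[0.4167·0.0000 + 0.5833·0.0000] = 0.0000
Node 0 (S = 140): V_0 = e^(−0.04)·[0.4167·88.7036 + 0.5833·0.0000] = 35.5134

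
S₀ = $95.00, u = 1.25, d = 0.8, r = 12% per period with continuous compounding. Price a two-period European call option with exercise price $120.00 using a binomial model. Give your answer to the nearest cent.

$11.85

Risk-neutral probability p = (e^0.12 − 0.8)/(1.25 − 0.8) = 0.3275/0.4500 = 0.7278
Terminal stock prices: S_uu = 148.4, S_ud = 95, S_dd = 60.8
Terminal payoffs (S − K): max(28.44, 0) = 28.44, max(-25, 0) = 0, max(-59.2, 0) = 0
Node u (S = 118.8): V_u = e^(−0.12)·[0.7278·28.4375 + 0.2722·0.0000] = 18.3557
Node d (S = 76): V_d = e^(−0.12)·[0.7278·0.0000 + 0.2722·0.0000] = 0.0000
Node 0 (S = 95): V_0 = e^(−0.12)·[0.7278·18.3557 + 0.2722·0.0000] = 11.8481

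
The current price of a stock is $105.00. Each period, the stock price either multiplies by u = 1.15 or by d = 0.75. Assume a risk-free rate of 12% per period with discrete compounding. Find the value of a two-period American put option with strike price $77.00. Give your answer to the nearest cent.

$0.08

Risk-neutral probability p = (1 + 0.12 − 0.75)/(1.15 − 0.75) = 0.3700/0.4000 = 0.9250
Terminal stock prices: S_uu = 138.9, S_ud = 90.56, S_dd = 59.06
Terminal payoffs (K − S): max(-61.86, 0) = 0, max(-13.56, 0) = 0, max(17.94, 0) = 17.94
Node u (S = 120.7): continuation = 1/1.12·[0.9250·0.0000 + 0.0750·0.0000] = 0.0000; exercise value = 0.0000 ≤ continuation, so V_u = 0.0000
Node d (S = 78.75): continuation = 1/1.12·[0.9250·0.0000 + 0.0750·17.9375] = 1.2012; exercise value = 0.0000 ≤ continuation, so V_d = 1.2012
Node 0 (S = 105): continuation = 1/1.12·[0.9250·0.0000 + 0.0750·1.2012] = 0.0804; exercise value = 0.0000 ≤ continuation, so V_0 = 0.0804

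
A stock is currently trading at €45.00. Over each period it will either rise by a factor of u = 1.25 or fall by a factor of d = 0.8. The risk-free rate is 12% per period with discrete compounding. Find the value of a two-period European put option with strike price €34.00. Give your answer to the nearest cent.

€0.35

Risk-neutral probability p = (1 + 0.12 − 0.8)/(1.25 − 0.8) = 0.3200/0.4500 = 0.7111
Terminal stock prices: S_uu = 70.31, S_ud = 45, S_dd = 28.8
Terminal payoffs (K − S): max(-36.31, 0) = 0, max(-11, 0) = 0, max(5.2, 0) = 5.2
Node u (S = 56.25): V_u = 1/1.12·[0.7111·0.0000 + 0.2889·0.0000] = 0.0000
Node d (S = 36): V_d = 1/1.12·[0.7111·0.0000 + 0.2889·5.2000] = 1.3413
Node 0 (S = 45): V_0 = 1/1.12·[0.7111·0.0000 + 0.2889·1.3413] = 0.3460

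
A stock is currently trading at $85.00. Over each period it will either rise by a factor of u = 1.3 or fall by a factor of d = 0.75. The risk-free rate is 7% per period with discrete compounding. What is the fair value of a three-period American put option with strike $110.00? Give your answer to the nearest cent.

Risk-neutral probability p = (1 + 0.07 − 0.75)/(1.3 − 0.75) = 0.3200/0.5500 = 0.5818
Terminal stock prices: S_uuu = 186.7, S_uud = 107.7, S_udd = 62.16, S_ddd = 35.86
Terminal payoffs (K − S): max(-76.75, 0) = 0, max(2.262, 0) = 2.262, max(47.84, 0) = 47.84, max(74.14, 0) = 74.14
Node uu (S = 143.7): continuation = 1/1.07·[0.5818·0.0000 + 0.4182·2.2625] = 0.8842; exercise value = 0.0000 ≤ continuation, so V_uu = 0.8842
Node ud (S = 82.88): continuation = 1/1.07·[0.5818·2.2625 + 0.4182·47.8438] = 19.9287; exercise value = 27.1250 > continuation, so V_ud = 27.1250 (exercise)
Node dd (S = 47.81): continuation = 1/1.07·[0.5818·47.8438 + 0.4182·74.1406] = 54.9912; exercise value = 62.1875 > continuation, so V_dd = 62.1875 (exercise)
Node u (S = 110.5): continuation = 1/1.07·[0.5818·0.8842 + 0.4182·27.1250] = 11.0819; exercise value = 0.0000 ≤ continuation, so V_u = 11.0819
Node d (S = 63.75): continuation = 1/1.07·[0.5818·27.1250 + 0.4182·62.1875] = 39.0537; exercise value = 46.2500 > continuation, so V_d = 46.2500 (exercise)
Node 0 (S = 85): continuation = 1/1.07·[0.5818·11.0819 + 0.4182·46.2500] = 24.1015; exercise value = 25.0000 > continuation, so V_0 = 25.0000 (exercise)

$25.00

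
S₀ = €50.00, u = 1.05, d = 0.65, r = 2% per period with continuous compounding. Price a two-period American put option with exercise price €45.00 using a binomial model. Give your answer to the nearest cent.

€1.63

Risk-neutral probability p = (e^0.02 − 0.65)/(1.05 − 0.65) = 0.3702/0.4000 = 0.9255
Terminal stock prices: S_uu = 55.12, S_ud = 34.12, S_dd = 21.13
Terminal payoffs (K − S): max(-10.12, 0) = 0, max(10.88, 0) = 10.88, max(23.87, 0) = 23.87
Node u (S = 52.5): continuation = e^(−0.02)·[0.9255·0.0000 + 0.0745·10.8750] = 0.7941; exercise value = 0.0000 ≤ continuation, so V_u = 0.7941
Node d (S = 32.5): continuation = e^(−0.02)·[0.9255·10.8750 + 0.0745·23.8750] = 11.6089; exercise value = 12.5000 > continuation, so V_d = 12.5000 (exercise)
Node 0 (S = 50): continuation = e^(−0.02)·[0.9255·0.7941 + 0.0745·12.5000] = 1.6332; exercise value = 0.0000 ≤ continuation, so V_0 = 1.6332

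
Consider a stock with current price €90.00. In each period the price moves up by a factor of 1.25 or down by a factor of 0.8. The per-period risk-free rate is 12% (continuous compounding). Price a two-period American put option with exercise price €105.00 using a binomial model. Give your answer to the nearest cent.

Risk-neutral probability p = (e^0.12 − 0.8)/(1.25 − 0.8) = 0.3275/0.4500 = 0.7278
Terminal stock prices: S_uu = 140.6, S_ud = 90, S_dd = 57.6
Terminal payoffs (K − S): max(-35.62, 0) = 0, max(15, 0) = 15, max(47.4, 0) = 47.4
Node u (S = 112.5): continuation = e^(−0.12)·[0.7278·0.0000 + 0.2722·15.0000] = 3.6217; exercise value = 0.0000 ≤ continuation, so V_u = 3.6217
Node d (S = 72): continuation = e^(−0.12)·[0.7278·15.0000 + 0.2722·47.4000] = 21.1266; exercise value = 33.0000 > continuation, so V_d = 33.0000 (exercise)
Node 0 (S = 90): continuation = e^(−0.12)·[0.7278·3.6217 + 0.2722·33.0000] = 10.3054; exercise value = 15.0000 > continuation, so V_0 = 15.0000 (exercise)

€15.00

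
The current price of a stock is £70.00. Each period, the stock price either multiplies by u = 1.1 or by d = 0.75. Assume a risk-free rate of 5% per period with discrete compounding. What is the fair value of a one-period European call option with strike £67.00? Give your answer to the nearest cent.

Risk-neutral probability p = (1 + 0.05 − 0.75)/(1.1 − 0.75) = 0.3000/0.3500 = 0.8571
Terminal stock prices: S_u = 77, S_d = 52.5
Terminal payoffs (S − K): max(10, 0) = 10, max(-14.5, 0) = 0
Node 0 (S = 70): V_0 = 1/1.05·[0.8571·10.0000 + 0.1429·0.0000] = 8.1633

£8.16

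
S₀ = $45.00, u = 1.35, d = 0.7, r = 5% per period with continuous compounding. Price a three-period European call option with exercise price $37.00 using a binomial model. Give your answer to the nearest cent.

$17.09

Risk-neutral probability p = (e^0.05 − 0.7)/(1.35 − 0.7) = 0.3513/0.6500 = 0.5404
Terminal stock prices: S_uuu = 110.7, S_uud = 57.41, S_udd = 29.77, S_ddd = 15.43
Terminal payoffs (S − K): max(73.72, 0) = 73.72, max(20.41, 0) = 20.41, max(-7.233, 0) = 0, max(-21.57, 0) = 0
Node uu (S = 82.01): V_uu = e^(−0.05)·[0.5404·73.7169 + 0.4596·20.4088] = 46.8170
Node ud (S = 42.53): V_ud = e^(−0.05)·[0.5404·20.4088 + 0.4596·0.0000] = 10.4913
Node dd (S = 22.05): V_dd = e^(−0.05)·[0.5404·0.0000 + 0.4596·0.0000] = 0.0000
Node u (S = 60.75): V_u = e^(−0.05)·[0.5404·46.8170 + 0.4596·10.4913] = 28.6533
Node d (S = 31.5): V_d = e^(−0.05)·[0.5404·10.4913 + 0.4596·0.0000] = 5.3932
Node 0 (S = 45): V_0 = e^(−0.05)·[0.5404·28.6533 + 0.4596·5.3932] = 17.0872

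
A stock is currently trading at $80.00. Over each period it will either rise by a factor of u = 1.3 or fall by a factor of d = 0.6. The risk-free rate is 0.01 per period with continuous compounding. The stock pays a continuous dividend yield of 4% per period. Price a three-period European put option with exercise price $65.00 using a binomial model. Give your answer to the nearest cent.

$14.24

Per-period risk-free factor R = e^0.01 = 1.0101; dividend-adjusted growth = e^(0.01−0.04) = 0.9704.
Risk-neutral probability p = (0.9704 − 0.6)/(1.3 − 0.6) = 0.3704/0.7000 = 0.5292
Terminal stock prices: S_uuu = 175.8, S_uud = 81.12, S_udd = 37.44, S_ddd = 17.28
Terminal payoffs (K − S): max(-110.8, 0) = 0, max(-16.12, 0) = 0, max(27.56, 0) = 27.56, max(47.72, 0) = 47.72
Node uu (S = 135.2): V_uu = e^(−0.01)·[0.5292·0.0000 + 0.4708·0.0000] = 0.0000
Node ud (S = 62.4): V_ud = e^(−0.01)·[0.5292·0.0000 + 0.4708·27.5600] = 12.8459
Node dd (S = 28.8): V_dd = e^(−0.01)·[0.5292·27.5600 + 0.4708·47.7200] = 36.6825
Node u (S = 104): V_u = e^(−0.01)·[0.5292·0.0000 + 0.4708·12.8459] = 5.9876
Node d (S = 48): V_d = e^(−0.01)·[0.5292·12.8459 + 0.4708·36.6825] = 23.8285
Node 0 (S = 80): V_0 = e^(−0.01)·[0.5292·5.9876 + 0.4708·23.8285] = 14.2438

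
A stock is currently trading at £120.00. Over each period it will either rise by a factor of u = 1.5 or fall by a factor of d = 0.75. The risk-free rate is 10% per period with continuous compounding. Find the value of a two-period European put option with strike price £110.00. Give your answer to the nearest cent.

Risk-neutral probability p = (e^0.1 − 0.75)/(1.5 − 0.75) = 0.3552/0.7500 = 0.4736
Terminal stock prices: S_uu = 270, S_ud = 135, S_dd = 67.5
Terminal payoffs (K − S): max(-160, 0) = 0, max(-25, 0) = 0, max(42.5, 0) = 42.5
Node u (S = 180): V_u = e^(−0.1)·[0.4736·0.0000 + 0.5264·0.0000] = 0.0000
Node d (S = 90): V_d = e^(−0.1)·[0.4736·0.0000 + 0.5264·42.5000] = 20.2445
Node 0 (S = 120): V_0 = e^(−0.1)·[0.4736·0.0000 + 0.5264·20.2445] = 9.6433

£9.64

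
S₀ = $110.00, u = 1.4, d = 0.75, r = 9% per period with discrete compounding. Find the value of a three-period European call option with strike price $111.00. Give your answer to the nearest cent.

$36.42

Risk-neutral probability p = (1 + 0.09 − 0.75)/(1.4 − 0.75) = 0.3400/0.6500 = 0.5231
Terminal stock prices: S_uuu = 301.8, S_uud = 161.7, S_udd = 86.62, S_ddd = 46.41
Terminal payoffs (S − K): max(190.8, 0) = 190.8, max(50.7, 0) = 50.7, max(-24.38, 0) = 0, max(-64.59, 0) = 0
Node uu (S = 215.6): V_uu = 1/1.09·[0.5231·190.8400 + 0.4769·50.7000] = 113.7651
Node ud (S = 115.5): V_ud = 1/1.09·[0.5231·50.7000 + 0.4769·0.0000] = 24.3303
Node dd (S = 61.88): V_dd = 1/1.09·[0.5231·0.0000 + 0.4769·0.0000] = 0.0000
Node u (S = 154): V_u = 1/1.09·[0.5231·113.7651 + 0.4769·24.3303] = 65.2400
Node d (S = 82.5): V_d = 1/1.09·[0.5231·24.3303 + 0.4769·0.0000] = 11.6758
Node 0 (S = 110): V_0 = 1/1.09·[0.5231·65.2400 + 0.4769·11.6758] = 36.4165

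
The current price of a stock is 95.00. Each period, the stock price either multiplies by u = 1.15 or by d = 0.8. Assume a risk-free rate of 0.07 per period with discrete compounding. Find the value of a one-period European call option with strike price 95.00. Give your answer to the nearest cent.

10.27

Risk-neutral probability p = (1 + 0.07 − 0.8)/(1.15 − 0.8) = 0.2700/0.3500 = 0.7714
Terminal stock prices: S_u = 109.2, S_d = 76
Terminal payoffs (S − K): max(14.25, 0) = 14.25, max(-19, 0) = 0
Node 0 (S = 95): V_0 = 1/1.07·[0.7714·14.2500 + 0.2286·0.0000] = 10.2737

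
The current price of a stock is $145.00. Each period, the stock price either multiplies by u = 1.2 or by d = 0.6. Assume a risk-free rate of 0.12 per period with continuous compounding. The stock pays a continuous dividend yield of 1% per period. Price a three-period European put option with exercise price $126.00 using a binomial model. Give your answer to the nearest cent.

$2.56

Per-period risk-free factor R = e^0.12 = 1.1275; dividend-adjusted growth = e^(0.12−0.01) = 1.1163.
Risk-neutral probability p = (1.1163 − 0.6)/(1.2 − 0.6) = 0.5163/0.6000 = 0.8605
Terminal stock prices: S_uuu = 250.6, S_uud = 125.3, S_udd = 62.64, S_ddd = 31.32
Terminal payoffs (K − S): max(-124.6, 0) = 0, max(0.72, 0) = 0.72, max(63.36, 0) = 63.36, max(94.68, 0) = 94.68
Node uu (S = 208.8): V_uu = e^(−0.12)·[0.8605·0.0000 + 0.1395·0.7200] = 0.0891
Node ud (S = 104.4): V_ud = e^(−0.12)·[0.8605·0.7200 + 0.1395·63.3600] = 8.3908
Node dd (S = 52.2): V_dd = e^(−0.12)·[0.8605·63.3600 + 0.1395·94.6800] = 60.0714
Node u (S = 174): V_u = e^(−0.12)·[0.8605·0.0891 + 0.1395·8.3908] = 1.1064
Node d (S = 87): V_d = e^(−0.12)·[0.8605·8.3908 + 0.1395·60.0714] = 13.8378
Node 0 (S = 145): V_0 = e^(−0.12)·[0.8605·1.1064 + 0.1395·13.8378] = 2.5569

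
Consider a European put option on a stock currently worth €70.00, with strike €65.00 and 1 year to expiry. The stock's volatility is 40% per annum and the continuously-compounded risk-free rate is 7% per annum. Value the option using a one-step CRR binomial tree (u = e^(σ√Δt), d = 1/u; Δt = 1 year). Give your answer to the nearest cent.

CRR parameters: u = e^(σ√Δt) = e^(0.4·√1) = 1.4918, d = 1/u = 0.6703
Per-period rate: rΔt = 0.07·1 = 0.07, so R = e^0.07 = 1.0725
Risk-neutral probability p = (e^0.07 − 0.6703)/(1.4918 − 0.6703) = 0.4022/0.8215 = 0.4896
Terminal stock prices: S_u = 104.4, S_d = 46.92
Terminal payoffs (K − S): max(-39.43, 0) = 0, max(18.08, 0) = 18.08
Node 0 (S = 70): V_0 = e^(−0.07)·[0.4896·0.0000 + 0.5104·18.0776] = 8.6034

€8.60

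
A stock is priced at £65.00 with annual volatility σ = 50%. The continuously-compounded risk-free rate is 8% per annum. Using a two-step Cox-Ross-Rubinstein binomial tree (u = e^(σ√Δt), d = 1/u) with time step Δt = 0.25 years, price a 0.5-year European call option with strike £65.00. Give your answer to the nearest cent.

£9.25

CRR parameters: u = e^(σ√Δt) = e^(0.5·√0.25) = 1.2840, d = 1/u = 0.7788
Per-period rate: rΔt = 0.08·0.25 = 0.02, so R = e^0.02 = 1.0202
Risk-neutral probability p = (e^0.02 − 0.7788)/(1.2840 − 0.7788) = 0.2414/0.5052 = 0.4778
Terminal stock prices: S_uu = 107.2, S_ud = 65, S_dd = 39.42
Terminal payoffs (S − K): max(42.17, 0) = 42.17, max(0, 0) = 0, max(-25.58, 0) = 0
Node u (S = 83.46): V_u = e^(−0.02)·[0.4778·42.1669 + 0.5222·0.0000] = 19.7487
Node d (S = 50.62): V_d = e^(−0.02)·[0.4778·0.0000 + 0.5222·0.0000] = 0.0000
Node 0 (S = 65): V_0 = e^(−0.02)·[0.4778·19.7487 + 0.5222·0.0000] = 9.2493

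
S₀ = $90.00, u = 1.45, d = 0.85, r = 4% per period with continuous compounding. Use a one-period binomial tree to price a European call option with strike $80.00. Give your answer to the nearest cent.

Risk-neutral probability p = (e^0.04 − 0.85)/(1.45 − 0.85) = 0.1908/0.6000 = 0.3180
Terminal stock prices: S_u = 130.5, S_d = 76.5
Terminal payoffs (S − K): max(50.5, 0) = 50.5, max(-3.5, 0) = 0
Node 0 (S = 90): V_0 = e^(−0.04)·[0.3180·50.5000 + 0.6820·0.0000] = 15.4302

$15.43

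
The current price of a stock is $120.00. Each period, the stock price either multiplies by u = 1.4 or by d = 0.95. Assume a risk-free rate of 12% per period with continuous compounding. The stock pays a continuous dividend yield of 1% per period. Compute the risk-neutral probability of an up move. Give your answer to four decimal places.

Per-period risk-free factor R = e^0.12 = 1.1275; dividend-adjusted growth = e^(0.12−0.01) = 1.1163.
Risk-neutral probability p = (1.1163 − 0.95)/(1.4 − 0.95) = 0.1663/0.4500 = 0.3695

p = 0.3695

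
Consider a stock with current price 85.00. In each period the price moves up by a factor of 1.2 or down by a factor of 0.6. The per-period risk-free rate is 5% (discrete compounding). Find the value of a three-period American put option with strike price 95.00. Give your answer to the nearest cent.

Risk-neutral probability p = (1 + 0.05 − 0.6)/(1.2 − 0.6) = 0.4500/0.6000 = 0.7500
Terminal stock prices: S_uuu = 146.9, S_uud = 73.44, S_udd = 36.72, S_ddd = 18.36
Terminal payoffs (K − S): max(-51.88, 0) = 0, max(21.56, 0) = 21.56, max(58.28, 0) = 58.28, max(76.64, 0) = 76.64
Node uu (S = 122.4): continuation = 1/1.05·[0.7500·0.0000 + 0.2500·21.5600] = 5.1333; exercise value = 0.0000 ≤ continuation, so V_uu = 5.1333
Node ud (S = 61.2): continuation = 1/1.05·[0.7500·21.5600 + 0.2500·58.2800] = 29.2762; exercise value = 33.8000 > continuation, so V_ud = 33.8000 (exercise)
Node dd (S = 30.6): continuation = 1/1.05·[0.7500·58.2800 + 0.2500·76.6400] = 59.8762; exercise value = 64.4000 > continuation, so V_dd = 64.4000 (exercise)
Node u (S = 102): continuation = 1/1.05·[0.7500·5.1333 + 0.2500·33.8000] = 11.7143; exercise value = 0.0000 ≤ continuation, so V_u = 11.7143
Node d (S = 51): continuation = 1/1.05·[0.7500·33.8000 + 0.2500·64.4000] = 39.4762; exercise value = 44.0000 > continuation, so V_d = 44.0000 (exercise)
Node 0 (S = 85): continuation = 1/1.05·[0.7500·11.7143 + 0.2500·44.0000] = 18.8435; exercise value = 10.0000 ≤ continuation, so V_0 = 18.8435

18.84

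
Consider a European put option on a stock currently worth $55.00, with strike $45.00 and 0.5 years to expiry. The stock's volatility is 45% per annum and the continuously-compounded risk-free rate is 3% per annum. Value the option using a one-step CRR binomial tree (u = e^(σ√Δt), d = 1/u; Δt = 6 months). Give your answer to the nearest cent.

$2.73

CRR parameters: u = e^(σ√Δt) = e^(0.45·√0.5) = 1.3746, d = 1/u = 0.7275
Per-period rate: rΔt = 0.03·0.5 = 0.015, so R = e^0.015 = 1.0151
Risk-neutral probability p = (e^0.015 − 0.7275)/(1.3746 − 0.7275) = 0.2877/0.6472 = 0.4445
Terminal stock prices: S_u = 75.61, S_d = 40.01
Terminal payoffs (K − S): max(-30.61, 0) = 0, max(4.99, 0) = 4.99
Node 0 (S = 55): V_0 = e^(−0.015)·[0.4445·0.0000 + 0.5555·4.9898] = 2.7307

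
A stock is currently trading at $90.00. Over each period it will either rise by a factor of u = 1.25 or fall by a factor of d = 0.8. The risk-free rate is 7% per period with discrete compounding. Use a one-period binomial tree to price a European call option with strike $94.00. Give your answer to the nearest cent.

$10.37

Risk-neutral probability p = (1 + 0.07 − 0.8)/(1.25 − 0.8) = 0.2700/0.4500 = 0.6000
Terminal stock prices: S_u = 112.5, S_d = 72
Terminal payoffs (S − K): max(18.5, 0) = 18.5, max(-22, 0) = 0
Node 0 (S = 90): V_0 = 1/1.07·[0.6000·18.5000 + 0.4000·0.0000] = 10.3738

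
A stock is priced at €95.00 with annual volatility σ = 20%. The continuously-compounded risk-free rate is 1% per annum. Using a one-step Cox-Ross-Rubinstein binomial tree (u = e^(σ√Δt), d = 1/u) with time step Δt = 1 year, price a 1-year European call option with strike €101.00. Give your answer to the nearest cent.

€7.07

CRR parameters: u = e^(σ√Δt) = e^(0.2·√1) = 1.2214, d = 1/u = 0.8187
Per-period rate: rΔt = 0.01·1 = 0.01, so R = e^0.01 = 1.0101
Risk-neutral probability p = (e^0.01 − 0.8187)/(1.2214 − 0.8187) = 0.1913/0.4027 = 0.4751
Terminal stock prices: S_u = 116, S_d = 77.78
Terminal payoffs (S − K): max(15.03, 0) = 15.03, max(-23.22, 0) = 0
Node 0 (S = 95): V_0 = e^(−0.01)·[0.4751·15.0333 + 0.5249·0.0000] = 7.0716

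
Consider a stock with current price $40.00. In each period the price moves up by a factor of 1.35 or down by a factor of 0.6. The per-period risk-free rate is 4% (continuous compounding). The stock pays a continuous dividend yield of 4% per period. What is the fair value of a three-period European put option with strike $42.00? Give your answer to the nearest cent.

$9.98

Per-period risk-free factor R = e^0.04 = 1.0408; dividend-adjusted growth = e^(0.04−0.04) = 1.0000.
Risk-neutral probability p = (1.0000 − 0.6)/(1.35 − 0.6) = 0.4000/0.7500 = 0.5333
Terminal stock prices: S_uuu = 98.42, S_uud = 43.74, S_udd = 19.44, S_ddd = 8.64
Terminal payoffs (K − S): max(-56.42, 0) = 0, max(-1.74, 0) = 0, max(22.56, 0) = 22.56, max(33.36, 0) = 33.36
Node uu (S = 72.9): V_uu = e^(−0.04)·[0.5333·0.0000 + 0.4667·0.0000] = 0.0000
Node ud (S = 32.4): V_ud = e^(−0.04)·[0.5333·0.0000 + 0.4667·22.5600] = 10.1152
Node dd (S = 14.4): V_dd = e^(−0.04)·[0.5333·22.5600 + 0.4667·33.3600] = 26.5178
Node u (S = 54): V_u = e^(−0.04)·[0.5333·0.0000 + 0.4667·10.1152] = 4.5353
Node d (S = 24): V_d = e^(−0.04)·[0.5333·10.1152 + 0.4667·26.5178] = 17.0730
Node 0 (S = 40): V_0 = e^(−0.04)·[0.5333·4.5353 + 0.4667·17.0730] = 9.9790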